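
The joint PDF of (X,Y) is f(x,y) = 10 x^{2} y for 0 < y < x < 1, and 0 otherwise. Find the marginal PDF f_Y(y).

f_Y(y) = ∫_y^1 10 x^{2} y dx = \frac{10 y \left(1 - y^{3}\right)}{3}
for 0 < y < 1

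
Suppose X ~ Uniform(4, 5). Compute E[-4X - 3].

For X ~ Uniform(4, 5):
E[X] = \frac{9}{2}
E[-4X - 3] = -4 × E[X] - 3 = -21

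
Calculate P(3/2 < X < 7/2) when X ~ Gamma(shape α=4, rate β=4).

P(3/2 < X < 7/2) = ∫_{3/2}^{7/2} f(x) dx
where f(x) = \frac{128 x^{3} e^{- 4 x}}{3}
= \frac{-1711 + 183 e^{8}}{3 e^{14}}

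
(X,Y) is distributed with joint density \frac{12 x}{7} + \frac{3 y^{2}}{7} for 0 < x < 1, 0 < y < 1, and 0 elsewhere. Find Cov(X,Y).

E[XY] = ∫∫ xy × f(x,y) dx dy = \frac{19}{56}
E[X] = \frac{9}{14}
E[Y] = \frac{15}{28}
Cov(X,Y) = E[XY] - E[X]E[Y] = - \frac{1}{196}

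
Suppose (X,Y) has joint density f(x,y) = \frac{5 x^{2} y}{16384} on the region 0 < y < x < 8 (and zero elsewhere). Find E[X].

f_X(x) = ∫_0^x \frac{5 x^{2} y}{16384} dy = \frac{5 x^{4}}{32768}
E[X] = ∫_0^8 x × (\frac{5 x^{4}}{32768}) dx = \frac{20}{3}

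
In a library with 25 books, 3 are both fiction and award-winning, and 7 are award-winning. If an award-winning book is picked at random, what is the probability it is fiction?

P(A ∩ B) = 3/25
P(B) = 7/25
P(A|B) = P(A ∩ B) / P(B) = (3/25) / (7/25) = 3/7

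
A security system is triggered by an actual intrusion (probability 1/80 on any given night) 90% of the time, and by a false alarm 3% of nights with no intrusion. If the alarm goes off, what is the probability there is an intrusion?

Let D = the rare event, + = positive/flagged.
P(D) = 1/80
P(+|D) = 90/100 = 9/10
P(+|D') = 3/100
P(+) = P(+|D)P(D) + P(+|D')P(D')
     = \frac{9}{10} × \frac{1}{80} + \frac{3}{100} × \frac{79}{80}
     = \frac{327}{8000}
P(D|+) = P(+|D)P(D)/P(+) = \frac{30}{109}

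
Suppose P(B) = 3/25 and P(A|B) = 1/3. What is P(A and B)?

By definition, P(A|B) = P(A ∩ B) / P(B)
So P(A ∩ B) = P(A|B) × P(B)
= 1/3 × 3/25
= 1/25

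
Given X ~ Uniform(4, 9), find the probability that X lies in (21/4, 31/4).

P(21/4 < X < 31/4) = ∫_{21/4}^{31/4} f(x) dx
where f(x) = \frac{1}{5}
= \frac{1}{2}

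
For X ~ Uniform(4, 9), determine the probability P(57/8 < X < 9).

P(57/8 < X < 9) = ∫_{57/8}^{9} f(x) dx
where f(x) = \frac{1}{5}
= \frac{3}{8}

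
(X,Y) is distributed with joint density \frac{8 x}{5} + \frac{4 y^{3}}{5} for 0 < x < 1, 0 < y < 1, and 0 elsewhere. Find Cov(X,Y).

E[XY] = ∫∫ xy × f(x,y) dx dy = \frac{26}{75}
E[X] = \frac{19}{30}
E[Y] = \frac{14}{25}
Cov(X,Y) = E[XY] - E[X]E[Y] = - \frac{1}{125}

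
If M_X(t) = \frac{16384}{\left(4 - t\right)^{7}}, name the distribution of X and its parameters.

The MGF M(t) = \frac{16384}{\left(4 - t\right)^{7}} is the standard form for the Gamma distribution.
Comparing with the known MGF formula identifies: Gamma(shape α=7, rate β=4)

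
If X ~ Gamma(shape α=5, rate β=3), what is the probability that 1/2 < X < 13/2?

P(1/2 < X < 13/2) = ∫_{1/2}^{13/2} f(x) dx
where f(x) = \frac{81 x^{4} e^{- 3 x}}{8}
= \frac{-956291 + 563 e^{18}}{128 e^{\frac{39}{2}}}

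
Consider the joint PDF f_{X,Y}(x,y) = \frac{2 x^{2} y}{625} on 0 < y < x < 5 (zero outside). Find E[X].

f_X(x) = ∫_0^x \frac{2 x^{2} y}{625} dy = \frac{x^{4}}{625}
E[X] = ∫_0^5 x × (\frac{x^{4}}{625}) dx = \frac{25}{6}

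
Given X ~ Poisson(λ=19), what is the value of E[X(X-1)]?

E[X(X-1)] = E[X² - X] = E[X²] - E[X]
E[X] = 19
E[X²] = Var(X) + (E[X])² = 19 + (19)² = 380
E[X(X-1)] = 380 - 19 = 361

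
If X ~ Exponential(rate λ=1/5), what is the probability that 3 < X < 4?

P(3 < X < 4) = ∫_{3}^{4} f(x) dx
where f(x) = \frac{e^{- \frac{x}{5}}}{5}
= - \frac{1 - e^{\frac{1}{5}}}{e^{\frac{4}{5}}}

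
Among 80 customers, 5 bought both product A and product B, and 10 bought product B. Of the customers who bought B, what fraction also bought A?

P(A ∩ B) = 5/80 = 1/16
P(B) = 10/80 = 1/8
P(A|B) = P(A ∩ B) / P(B) = (1/16) / (1/8) = 1/2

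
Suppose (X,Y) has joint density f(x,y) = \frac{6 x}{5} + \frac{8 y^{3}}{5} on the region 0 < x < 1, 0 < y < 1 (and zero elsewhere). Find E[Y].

E[Y] = ∫_0^1 ∫_0^1 y × f(x,y) dx dy
= \frac{31}{50}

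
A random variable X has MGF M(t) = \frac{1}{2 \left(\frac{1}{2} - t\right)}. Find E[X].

To find E[X], compute M^(1)(0):
M^(1)(t) = \frac{1}{2 \left(\frac{1}{2} - t\right)^{2}}
M^(1)(0) = 2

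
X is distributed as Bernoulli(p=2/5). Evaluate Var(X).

For X ~ Bernoulli(p=2/5):
Var(X) = \frac{6}{25}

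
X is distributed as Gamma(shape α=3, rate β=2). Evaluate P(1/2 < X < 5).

P(1/2 < X < 5) = ∫_{1/2}^{5} f(x) dx
where f(x) = 4 x^{2} e^{- 2 x}
= \frac{-122 + 5 e^{9}}{2 e^{10}}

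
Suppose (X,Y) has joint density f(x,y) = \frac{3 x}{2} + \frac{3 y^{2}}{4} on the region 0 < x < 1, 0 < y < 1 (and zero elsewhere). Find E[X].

E[X] = ∫_0^1 ∫_0^1 x × f(x,y) dy dx
= ∫_0^1 ∫_0^1 x × (\frac{3 x}{2} + \frac{3 y^{2}}{4}) dy dx
= \frac{5}{8}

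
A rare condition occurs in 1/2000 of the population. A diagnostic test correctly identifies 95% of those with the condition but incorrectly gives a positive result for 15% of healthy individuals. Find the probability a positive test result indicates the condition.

Let D = the rare event, + = positive/flagged.
P(D) = 1/2000
P(+|D) = 95/100 = 19/20
P(+|D') = 15/100 = 3/20
P(+) = P(+|D)P(D) + P(+|D')P(D')
     = \frac{19}{20} × \frac{1}{2000} + \frac{3}{20} × \frac{1999}{2000}
     = \frac{94}{625}
P(D|+) = P(+|D)P(D)/P(+) = \frac{19}{6016}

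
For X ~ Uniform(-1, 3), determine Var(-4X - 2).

For X ~ Uniform(-1, 3):
Var(X) = \frac{4}{3}
Var(-4X - 2) = (-4)² × Var(X) = 16 × \frac{4}{3} = \frac{64}{3}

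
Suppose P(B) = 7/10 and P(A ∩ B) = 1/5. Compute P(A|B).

P(A|B) = P(A ∩ B) / P(B)
= (1/5) / (7/10)
= 2/7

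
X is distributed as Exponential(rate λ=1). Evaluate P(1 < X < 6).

P(1 < X < 6) = ∫_{1}^{6} f(x) dx
where f(x) = e^{- x}
= - \frac{1 - e^{5}}{e^{6}}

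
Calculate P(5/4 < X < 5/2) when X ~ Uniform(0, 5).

P(5/4 < X < 5/2) = ∫_{5/4}^{5/2} f(x) dx
where f(x) = \frac{1}{5}
= \frac{1}{4}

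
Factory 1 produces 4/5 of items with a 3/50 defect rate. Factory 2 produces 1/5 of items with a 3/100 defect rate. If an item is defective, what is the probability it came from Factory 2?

Using Bayes' theorem:
P(F1) = 4/5, P(D|F1) = 3/50
P(F2) = 1/5, P(D|F2) = 3/100
P(D) = P(D|F1)P(F1) + P(D|F2)P(F2)
     = \frac{27}{500}
P(F2|D) = P(D|F2)P(F2) / P(D)
= \frac{1}{9}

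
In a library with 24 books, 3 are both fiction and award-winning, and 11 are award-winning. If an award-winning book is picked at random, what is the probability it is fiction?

P(A ∩ B) = 3/24 = 1/8
P(B) = 11/24
P(A|B) = P(A ∩ B) / P(B) = (1/8) / (11/24) = 3/11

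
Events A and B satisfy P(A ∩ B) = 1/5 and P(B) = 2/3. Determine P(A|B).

P(A|B) = P(A ∩ B) / P(B)
= (1/5) / (2/3)
= 3/10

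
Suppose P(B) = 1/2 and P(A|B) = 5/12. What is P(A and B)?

By definition, P(A|B) = P(A ∩ B) / P(B)
So P(A ∩ B) = P(A|B) × P(B)
= 5/12 × 1/2
= 5/24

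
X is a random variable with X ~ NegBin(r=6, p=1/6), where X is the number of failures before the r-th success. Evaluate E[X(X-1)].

E[X(X-1)] = E[X² - X] = E[X²] - E[X]
E[X] = 30
E[X²] = Var(X) + (E[X])² = 180 + (30)² = 1080
E[X(X-1)] = 1080 - 30 = 1050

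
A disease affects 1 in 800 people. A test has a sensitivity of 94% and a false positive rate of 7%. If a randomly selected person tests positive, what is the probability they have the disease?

Let D = the rare event, + = positive/flagged.
P(D) = 1/800
P(+|D) = 94/100 = 47/50
P(+|D') = 7/100
P(+) = P(+|D)P(D) + P(+|D')P(D')
     = \frac{47}{50} × \frac{1}{800} + \frac{7}{100} × \frac{799}{800}
     = \frac{5687}{80000}
P(D|+) = P(+|D)P(D)/P(+) = \frac{2}{121}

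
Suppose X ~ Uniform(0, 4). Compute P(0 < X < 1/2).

P(0 < X < 1/2) = ∫_{0}^{1/2} f(x) dx
where f(x) = \frac{1}{4}
= \frac{1}{8}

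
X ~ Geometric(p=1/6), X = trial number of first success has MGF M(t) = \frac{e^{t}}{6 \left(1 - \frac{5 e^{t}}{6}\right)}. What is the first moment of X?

To find E[X], compute M^(1)(0):
M^(1)(t) = \frac{e^{t}}{6 \left(1 - \frac{5 e^{t}}{6}\right)} + \frac{5 e^{2 t}}{36 \left(1 - \frac{5 e^{t}}{6}\right)^{2}}
M^(1)(0) = 6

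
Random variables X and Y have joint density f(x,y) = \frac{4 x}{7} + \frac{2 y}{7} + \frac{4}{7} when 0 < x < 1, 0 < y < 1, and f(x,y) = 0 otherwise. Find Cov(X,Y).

E[XY] = ∫∫ xy × f(x,y) dx dy = \frac{2}{7}
E[X] = \frac{23}{42}
E[Y] = \frac{11}{21}
Cov(X,Y) = E[XY] - E[X]E[Y] = - \frac{1}{882}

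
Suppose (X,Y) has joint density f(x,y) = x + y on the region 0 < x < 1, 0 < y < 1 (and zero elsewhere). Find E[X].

E[X] = ∫_0^1 ∫_0^1 x × f(x,y) dy dx
= ∫_0^1 ∫_0^1 x × (x + y) dy dx
= \frac{7}{12}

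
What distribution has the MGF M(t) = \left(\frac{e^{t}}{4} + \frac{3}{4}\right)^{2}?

The MGF M(t) = \left(\frac{e^{t}}{4} + \frac{3}{4}\right)^{2} is the standard form for the Binomial distribution.
Comparing with the known MGF formula identifies: Binomial(n=2, p=1/4)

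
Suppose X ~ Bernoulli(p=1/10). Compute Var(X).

For X ~ Bernoulli(p=1/10):
Var(X) = \frac{9}{100}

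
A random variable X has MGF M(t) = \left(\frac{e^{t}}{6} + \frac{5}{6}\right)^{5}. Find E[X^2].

To find E[X^2], compute M^(2)(0):
M^(1)(t) = \frac{5 \left(\frac{e^{t}}{6} + \frac{5}{6}\right)^{4} e^{t}}{6}
M^(2)(t) = \frac{5 \left(\frac{e^{t}}{6} + \frac{5}{6}\right)^{4} e^{t}}{6} + \frac{5 \left(\frac{e^{t}}{6} + \frac{5}{6}\right)^{3} e^{2 t}}{9}
M^(2)(0) = \frac{25}{18}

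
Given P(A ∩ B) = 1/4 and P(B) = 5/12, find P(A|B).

P(A|B) = P(A ∩ B) / P(B)
= (1/4) / (5/12)
= 3/5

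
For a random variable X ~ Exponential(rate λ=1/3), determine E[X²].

Using the identity E[X²] = Var(X) + (E[X])²:
E[X] = 3
Var(X) = 9
E[X²] = 9 + (3)²
= 18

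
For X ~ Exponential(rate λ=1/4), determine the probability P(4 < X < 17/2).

P(4 < X < 17/2) = ∫_{4}^{17/2} f(x) dx
where f(x) = \frac{e^{- \frac{x}{4}}}{4}
= - \frac{1}{e^{\frac{17}{8}}} + e^{-1}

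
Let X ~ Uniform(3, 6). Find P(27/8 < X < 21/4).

P(27/8 < X < 21/4) = ∫_{27/8}^{21/4} f(x) dx
where f(x) = \frac{1}{3}
= \frac{5}{8}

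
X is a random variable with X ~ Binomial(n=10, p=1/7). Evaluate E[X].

For X ~ Binomial(n=10, p=1/7), the expected value is:
E[X] = \frac{10}{7}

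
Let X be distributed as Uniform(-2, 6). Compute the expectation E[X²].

Using the identity E[X²] = Var(X) + (E[X])²:
E[X] = 2
Var(X) = \frac{16}{3}
E[X²] = \frac{16}{3} + (2)²
= \frac{28}{3}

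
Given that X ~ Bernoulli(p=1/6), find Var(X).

For X ~ Bernoulli(p=1/6):
Var(X) = \frac{5}{36}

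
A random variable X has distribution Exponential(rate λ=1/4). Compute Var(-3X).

For X ~ Exponential(rate λ=1/4):
Var(X) = 16
Var(-3X) = (-3)² × Var(X) = 9 × 16 = 144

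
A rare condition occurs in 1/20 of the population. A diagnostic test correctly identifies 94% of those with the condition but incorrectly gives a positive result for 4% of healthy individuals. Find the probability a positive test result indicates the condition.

Let D = the rare event, + = positive/flagged.
P(D) = 1/20
P(+|D) = 94/100 = 47/50
P(+|D') = 4/100 = 1/25
P(+) = P(+|D)P(D) + P(+|D')P(D')
     = \frac{47}{50} × \frac{1}{20} + \frac{1}{25} × \frac{19}{20}
     = \frac{17}{200}
P(D|+) = P(+|D)P(D)/P(+) = \frac{47}{85}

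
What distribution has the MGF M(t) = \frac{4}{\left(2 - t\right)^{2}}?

The MGF M(t) = \frac{4}{\left(2 - t\right)^{2}} is the standard form for the Gamma distribution.
Comparing with the known MGF formula identifies: Gamma(shape α=2, rate β=2)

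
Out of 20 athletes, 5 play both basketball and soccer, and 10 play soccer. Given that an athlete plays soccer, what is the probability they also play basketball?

P(A ∩ B) = 5/20 = 1/4
P(B) = 10/20 = 1/2
P(A|B) = P(A ∩ B) / P(B) = (1/4) / (1/2) = 1/2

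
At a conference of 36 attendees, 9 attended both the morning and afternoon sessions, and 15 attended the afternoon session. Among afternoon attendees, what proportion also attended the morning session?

P(A ∩ B) = 9/36 = 1/4
P(B) = 15/36 = 5/12
P(A|B) = P(A ∩ B) / P(B) = (1/4) / (5/12) = 3/5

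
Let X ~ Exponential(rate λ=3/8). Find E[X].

For X ~ Exponential(rate λ=3/8), the expected value is:
E[X] = \frac{8}{3}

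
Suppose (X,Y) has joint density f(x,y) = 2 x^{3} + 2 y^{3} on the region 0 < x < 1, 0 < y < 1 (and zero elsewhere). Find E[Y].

E[Y] = ∫_0^1 ∫_0^1 y × f(x,y) dx dy
= \frac{13}{20}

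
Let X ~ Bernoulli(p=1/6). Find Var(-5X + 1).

For X ~ Bernoulli(p=1/6):
Var(X) = \frac{5}{36}
Var(-5X + 1) = (-5)² × Var(X) = 25 × \frac{5}{36} = \frac{125}{36}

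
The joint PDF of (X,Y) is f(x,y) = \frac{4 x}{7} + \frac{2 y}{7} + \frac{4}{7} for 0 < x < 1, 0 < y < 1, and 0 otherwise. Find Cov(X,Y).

E[XY] = ∫∫ xy × f(x,y) dx dy = \frac{2}{7}
E[X] = \frac{23}{42}
E[Y] = \frac{11}{21}
Cov(X,Y) = E[XY] - E[X]E[Y] = - \frac{1}{882}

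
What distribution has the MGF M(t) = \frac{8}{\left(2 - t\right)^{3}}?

The MGF M(t) = \frac{8}{\left(2 - t\right)^{3}} is the standard form for the Gamma distribution.
Comparing with the known MGF formula identifies: Gamma(shape α=3, rate β=2)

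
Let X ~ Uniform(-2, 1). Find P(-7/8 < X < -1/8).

P(-7/8 < X < -1/8) = ∫_{-7/8}^{-1/8} f(x) dx
where f(x) = \frac{1}{3}
= \frac{1}{4}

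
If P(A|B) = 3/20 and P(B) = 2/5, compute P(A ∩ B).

By definition, P(A|B) = P(A ∩ B) / P(B)
So P(A ∩ B) = P(A|B) × P(B)
= 3/20 × 2/5
= 3/50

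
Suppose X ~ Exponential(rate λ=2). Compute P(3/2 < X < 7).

P(3/2 < X < 7) = ∫_{3/2}^{7} f(x) dx
where f(x) = 2 e^{- 2 x}
= - \frac{1 - e^{11}}{e^{14}}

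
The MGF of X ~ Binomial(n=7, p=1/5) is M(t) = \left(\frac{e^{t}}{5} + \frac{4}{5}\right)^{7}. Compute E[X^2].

To find E[X^2], compute M^(2)(0):
M^(1)(t) = \frac{7 \left(\frac{e^{t}}{5} + \frac{4}{5}\right)^{6} e^{t}}{5}
M^(2)(t) = \frac{7 \left(\frac{e^{t}}{5} + \frac{4}{5}\right)^{6} e^{t}}{5} + \frac{42 \left(\frac{e^{t}}{5} + \frac{4}{5}\right)^{5} e^{2 t}}{25}
M^(2)(0) = \frac{77}{25}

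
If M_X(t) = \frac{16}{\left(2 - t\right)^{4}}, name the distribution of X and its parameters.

The MGF M(t) = \frac{16}{\left(2 - t\right)^{4}} is the standard form for the Gamma distribution.
Comparing with the known MGF formula identifies: Gamma(shape α=4, rate β=2)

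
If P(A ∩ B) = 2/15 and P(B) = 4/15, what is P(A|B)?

P(A|B) = P(A ∩ B) / P(B)
= (2/15) / (4/15)
= 1/2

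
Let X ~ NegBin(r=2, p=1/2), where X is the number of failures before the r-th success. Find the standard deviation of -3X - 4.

For X ~ NegBin(r=2, p=1/2), where X is the number of failures before the r-th success:
Var(X) = 4
SD(X) = √(Var(X)) = √(4) = 2
SD(-3X - 4) = |-3| × SD(X) = 3 × 2 = 6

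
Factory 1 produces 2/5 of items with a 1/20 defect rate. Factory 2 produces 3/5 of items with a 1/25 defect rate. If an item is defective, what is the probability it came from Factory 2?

Using Bayes' theorem:
P(F1) = 2/5, P(D|F1) = 1/20
P(F2) = 3/5, P(D|F2) = 1/25
P(D) = P(D|F1)P(F1) + P(D|F2)P(F2)
     = \frac{11}{250}
P(F2|D) = P(D|F2)P(F2) / P(D)
= \frac{6}{11}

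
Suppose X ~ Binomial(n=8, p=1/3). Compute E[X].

For X ~ Binomial(n=8, p=1/3), the expected value is:
E[X] = \frac{8}{3}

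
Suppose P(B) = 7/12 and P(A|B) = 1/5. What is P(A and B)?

By definition, P(A|B) = P(A ∩ B) / P(B)
So P(A ∩ B) = P(A|B) × P(B)
= 1/5 × 7/12
= 7/60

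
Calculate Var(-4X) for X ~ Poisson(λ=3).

For X ~ Poisson(λ=3):
Var(X) = 3
Var(-4X) = (-4)² × Var(X) = 16 × 3 = 48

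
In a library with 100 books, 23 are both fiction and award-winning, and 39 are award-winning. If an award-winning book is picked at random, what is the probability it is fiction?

P(A ∩ B) = 23/100
P(B) = 39/100
P(A|B) = P(A ∩ B) / P(B) = (23/100) / (39/100) = 23/39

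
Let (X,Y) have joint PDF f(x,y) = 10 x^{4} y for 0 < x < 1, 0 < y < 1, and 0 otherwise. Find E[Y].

E[Y] = ∫_0^1 ∫_0^1 y × f(x,y) dx dy
= \frac{2}{3}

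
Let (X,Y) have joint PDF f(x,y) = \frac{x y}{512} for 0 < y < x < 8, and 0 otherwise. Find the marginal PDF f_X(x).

f_X(x) = ∫_0^x \frac{x y}{512} dy = \frac{x^{3}}{1024}
for 0 < x < 8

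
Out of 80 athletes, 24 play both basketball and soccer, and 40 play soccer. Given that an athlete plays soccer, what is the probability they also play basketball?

P(A ∩ B) = 24/80 = 3/10
P(B) = 40/80 = 1/2
P(A|B) = P(A ∩ B) / P(B) = (3/10) / (1/2) = 3/5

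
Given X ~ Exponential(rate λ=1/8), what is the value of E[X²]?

Using the identity E[X²] = Var(X) + (E[X])²:
E[X] = 8
Var(X) = 64
E[X²] = 64 + (8)²
= 128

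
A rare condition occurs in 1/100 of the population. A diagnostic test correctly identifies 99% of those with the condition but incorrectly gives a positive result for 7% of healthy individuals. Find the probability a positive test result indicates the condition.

Let D = the rare event, + = positive/flagged.
P(D) = 1/100
P(+|D) = 99/100
P(+|D') = 7/100
P(+) = P(+|D)P(D) + P(+|D')P(D')
     = \frac{99}{100} × \frac{1}{100} + \frac{7}{100} × \frac{99}{100}
     = \frac{99}{1250}
P(D|+) = P(+|D)P(D)/P(+) = \frac{1}{8}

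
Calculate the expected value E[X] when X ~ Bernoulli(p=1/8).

For X ~ Bernoulli(p=1/8), the expected value is:
E[X] = \frac{1}{8}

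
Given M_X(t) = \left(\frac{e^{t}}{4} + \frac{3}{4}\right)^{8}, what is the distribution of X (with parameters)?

The MGF M(t) = \left(\frac{e^{t}}{4} + \frac{3}{4}\right)^{8} is the standard form for the Binomial distribution.
Comparing with the known MGF formula identifies: Binomial(n=8, p=1/4)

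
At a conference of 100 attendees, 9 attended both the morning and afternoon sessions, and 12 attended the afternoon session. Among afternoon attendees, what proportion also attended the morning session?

P(A ∩ B) = 9/100
P(B) = 12/100 = 3/25
P(A|B) = P(A ∩ B) / P(B) = (9/100) / (3/25) = 3/4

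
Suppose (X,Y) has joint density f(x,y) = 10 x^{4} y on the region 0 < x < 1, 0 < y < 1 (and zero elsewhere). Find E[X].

E[X] = ∫_0^1 ∫_0^1 x × f(x,y) dy dx
= ∫_0^1 ∫_0^1 x × (10 x^{4} y) dy dx
= \frac{5}{6}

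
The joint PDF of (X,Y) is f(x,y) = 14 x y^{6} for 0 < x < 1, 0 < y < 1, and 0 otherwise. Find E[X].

E[X] = ∫_0^1 ∫_0^1 x × f(x,y) dy dx
= ∫_0^1 ∫_0^1 x × (14 x y^{6}) dy dx
= \frac{2}{3}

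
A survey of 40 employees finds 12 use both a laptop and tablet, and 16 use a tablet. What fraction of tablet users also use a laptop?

P(A ∩ B) = 12/40 = 3/10
P(B) = 16/40 = 2/5
P(A|B) = P(A ∩ B) / P(B) = (3/10) / (2/5) = 3/4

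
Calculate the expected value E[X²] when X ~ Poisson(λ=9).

Using the identity E[X²] = Var(X) + (E[X])²:
E[X] = 9
Var(X) = 9
E[X²] = 9 + (9)²
= 90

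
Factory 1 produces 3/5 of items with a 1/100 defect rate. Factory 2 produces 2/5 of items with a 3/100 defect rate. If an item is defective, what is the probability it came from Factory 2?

Using Bayes' theorem:
P(F1) = 3/5, P(D|F1) = 1/100
P(F2) = 2/5, P(D|F2) = 3/100
P(D) = P(D|F1)P(F1) + P(D|F2)P(F2)
     = \frac{9}{500}
P(F2|D) = P(D|F2)P(F2) / P(D)
= \frac{2}{3}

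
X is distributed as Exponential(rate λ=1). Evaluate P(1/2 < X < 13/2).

P(1/2 < X < 13/2) = ∫_{1/2}^{13/2} f(x) dx
where f(x) = e^{- x}
= - \frac{1 - e^{6}}{e^{\frac{13}{2}}}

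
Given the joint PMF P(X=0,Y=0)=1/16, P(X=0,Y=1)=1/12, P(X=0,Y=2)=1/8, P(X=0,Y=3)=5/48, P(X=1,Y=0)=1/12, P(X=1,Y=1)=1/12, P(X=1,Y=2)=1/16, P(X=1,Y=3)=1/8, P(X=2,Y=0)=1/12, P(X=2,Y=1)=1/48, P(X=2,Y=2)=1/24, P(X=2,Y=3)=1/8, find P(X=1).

P(X=1) = P(X=1,Y=0) + P(X=1,Y=1) + P(X=1,Y=2) + P(X=1,Y=3)
= 1/12 + 1/12 + 1/16 + 1/8
= 17/48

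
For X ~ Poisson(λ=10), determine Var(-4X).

For X ~ Poisson(λ=10):
Var(X) = 10
Var(-4X) = (-4)² × Var(X) = 16 × 10 = 160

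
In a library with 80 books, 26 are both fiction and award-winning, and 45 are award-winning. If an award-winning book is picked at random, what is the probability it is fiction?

P(A ∩ B) = 26/80 = 13/40
P(B) = 45/80 = 9/16
P(A|B) = P(A ∩ B) / P(B) = (13/40) / (9/16) = 26/45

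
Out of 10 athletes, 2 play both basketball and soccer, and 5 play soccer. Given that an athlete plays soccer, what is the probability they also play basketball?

P(A ∩ B) = 2/10 = 1/5
P(B) = 5/10 = 1/2
P(A|B) = P(A ∩ B) / P(B) = (1/5) / (1/2) = 2/5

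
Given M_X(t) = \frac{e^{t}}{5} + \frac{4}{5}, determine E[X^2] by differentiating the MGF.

To find E[X^2], compute M^(2)(0):
M^(1)(t) = \frac{e^{t}}{5}
M^(2)(t) = \frac{e^{t}}{5}
M^(2)(0) = \frac{1}{5}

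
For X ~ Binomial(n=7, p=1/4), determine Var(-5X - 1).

For X ~ Binomial(n=7, p=1/4):
Var(X) = \frac{21}{16}
Var(-5X - 1) = (-5)² × Var(X) = 25 × \frac{21}{16} = \frac{525}{16}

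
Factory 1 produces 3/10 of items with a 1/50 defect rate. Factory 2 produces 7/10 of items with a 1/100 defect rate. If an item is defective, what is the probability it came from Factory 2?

Using Bayes' theorem:
P(F1) = 3/10, P(D|F1) = 1/50
P(F2) = 7/10, P(D|F2) = 1/100
P(D) = P(D|F1)P(F1) + P(D|F2)P(F2)
     = \frac{13}{1000}
P(F2|D) = P(D|F2)P(F2) / P(D)
= \frac{7}{13}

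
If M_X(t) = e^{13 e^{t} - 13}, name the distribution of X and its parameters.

The MGF M(t) = e^{13 e^{t} - 13} is the standard form for the Poisson distribution.
Comparing with the known MGF formula identifies: Poisson(λ=13)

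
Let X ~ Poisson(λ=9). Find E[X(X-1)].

E[X(X-1)] = E[X² - X] = E[X²] - E[X]
E[X] = 9
E[X²] = Var(X) + (E[X])² = 9 + (9)² = 90
E[X(X-1)] = 90 - 9 = 81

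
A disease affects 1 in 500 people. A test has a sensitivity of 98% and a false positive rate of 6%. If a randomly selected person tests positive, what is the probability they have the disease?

Let D = the rare event, + = positive/flagged.
P(D) = 1/500
P(+|D) = 98/100 = 49/50
P(+|D') = 6/100 = 3/50
P(+) = P(+|D)P(D) + P(+|D')P(D')
     = \frac{49}{50} × \frac{1}{500} + \frac{3}{50} × \frac{499}{500}
     = \frac{773}{12500}
P(D|+) = P(+|D)P(D)/P(+) = \frac{49}{1546}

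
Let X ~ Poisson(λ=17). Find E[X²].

Using the identity E[X²] = Var(X) + (E[X])²:
E[X] = 17
Var(X) = 17
E[X²] = 17 + (17)²
= 306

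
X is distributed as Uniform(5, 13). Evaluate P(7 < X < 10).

P(7 < X < 10) = ∫_{7}^{10} f(x) dx
where f(x) = \frac{1}{8}
= \frac{3}{8}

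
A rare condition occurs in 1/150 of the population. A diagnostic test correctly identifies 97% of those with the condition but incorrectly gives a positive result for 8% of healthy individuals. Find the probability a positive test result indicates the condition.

Let D = the rare event, + = positive/flagged.
P(D) = 1/150
P(+|D) = 97/100
P(+|D') = 8/100 = 2/25
P(+) = P(+|D)P(D) + P(+|D')P(D')
     = \frac{97}{100} × \frac{1}{150} + \frac{2}{25} × \frac{149}{150}
     = \frac{1289}{15000}
P(D|+) = P(+|D)P(D)/P(+) = \frac{97}{1289}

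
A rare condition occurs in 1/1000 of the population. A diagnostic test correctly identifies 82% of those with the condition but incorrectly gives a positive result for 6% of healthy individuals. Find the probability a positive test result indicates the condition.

Let D = the rare event, + = positive/flagged.
P(D) = 1/1000
P(+|D) = 82/100 = 41/50
P(+|D') = 6/100 = 3/50
P(+) = P(+|D)P(D) + P(+|D')P(D')
     = \frac{41}{50} × \frac{1}{1000} + \frac{3}{50} × \frac{999}{1000}
     = \frac{1519}{25000}
P(D|+) = P(+|D)P(D)/P(+) = \frac{41}{3038}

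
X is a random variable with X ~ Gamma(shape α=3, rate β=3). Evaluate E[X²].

Using the identity E[X²] = Var(X) + (E[X])²:
E[X] = 1
Var(X) = \frac{1}{3}
E[X²] = \frac{1}{3} + (1)²
= \frac{4}{3}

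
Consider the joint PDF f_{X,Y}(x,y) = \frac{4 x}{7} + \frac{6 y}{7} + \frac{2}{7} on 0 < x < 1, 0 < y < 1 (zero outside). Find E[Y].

E[Y] = ∫_0^1 ∫_0^1 y × f(x,y) dx dy
= \frac{4}{7}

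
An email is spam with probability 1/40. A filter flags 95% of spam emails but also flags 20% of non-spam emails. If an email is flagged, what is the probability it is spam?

Let D = the rare event, + = positive/flagged.
P(D) = 1/40
P(+|D) = 95/100 = 19/20
P(+|D') = 20/100 = 1/5
P(+) = P(+|D)P(D) + P(+|D')P(D')
     = \frac{19}{20} × \frac{1}{40} + \frac{1}{5} × \frac{39}{40}
     = \frac{7}{32}
P(D|+) = P(+|D)P(D)/P(+) = \frac{19}{175}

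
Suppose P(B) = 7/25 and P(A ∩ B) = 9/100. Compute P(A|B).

P(A|B) = P(A ∩ B) / P(B)
= (9/100) / (7/25)
= 9/28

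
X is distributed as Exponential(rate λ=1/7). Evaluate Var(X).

For X ~ Exponential(rate λ=1/7):
Var(X) = 49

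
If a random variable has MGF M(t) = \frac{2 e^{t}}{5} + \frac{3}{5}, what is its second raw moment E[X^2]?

To find E[X^2], compute M^(2)(0):
M^(1)(t) = \frac{2 e^{t}}{5}
M^(2)(t) = \frac{2 e^{t}}{5}
M^(2)(0) = \frac{2}{5}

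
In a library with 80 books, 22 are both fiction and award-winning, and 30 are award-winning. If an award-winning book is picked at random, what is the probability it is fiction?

P(A ∩ B) = 22/80 = 11/40
P(B) = 30/80 = 3/8
P(A|B) = P(A ∩ B) / P(B) = (11/40) / (3/8) = 11/15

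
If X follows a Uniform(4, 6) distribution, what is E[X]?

For X ~ Uniform(4, 6), the expected value is:
E[X] = 5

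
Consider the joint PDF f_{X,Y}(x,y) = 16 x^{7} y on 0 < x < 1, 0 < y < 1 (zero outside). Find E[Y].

E[Y] = ∫_0^1 ∫_0^1 y × f(x,y) dx dy
= \frac{2}{3}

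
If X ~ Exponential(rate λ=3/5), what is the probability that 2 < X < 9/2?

P(2 < X < 9/2) = ∫_{2}^{9/2} f(x) dx
where f(x) = \frac{3 e^{- \frac{3 x}{5}}}{5}
= - \frac{1}{e^{\frac{27}{10}}} + e^{- \frac{6}{5}}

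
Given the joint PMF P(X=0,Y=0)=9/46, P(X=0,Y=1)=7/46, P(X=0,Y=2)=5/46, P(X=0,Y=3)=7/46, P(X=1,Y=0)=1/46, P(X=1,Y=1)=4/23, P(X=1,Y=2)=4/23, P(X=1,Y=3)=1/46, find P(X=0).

P(X=0) = P(X=0,Y=0) + P(X=0,Y=1) + P(X=0,Y=2) + P(X=0,Y=3)
= 9/46 + 7/46 + 5/46 + 7/46
= 14/23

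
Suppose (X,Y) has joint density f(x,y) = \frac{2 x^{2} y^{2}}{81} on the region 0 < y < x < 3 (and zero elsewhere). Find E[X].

f_X(x) = ∫_0^x \frac{2 x^{2} y^{2}}{81} dy = \frac{2 x^{5}}{243}
E[X] = ∫_0^3 x × (\frac{2 x^{5}}{243}) dx = \frac{18}{7}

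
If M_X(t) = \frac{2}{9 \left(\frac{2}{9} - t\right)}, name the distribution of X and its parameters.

The MGF M(t) = \frac{2}{9 \left(\frac{2}{9} - t\right)} is the standard form for the Exponential distribution.
Comparing with the known MGF formula identifies: Exponential(rate λ=2/9)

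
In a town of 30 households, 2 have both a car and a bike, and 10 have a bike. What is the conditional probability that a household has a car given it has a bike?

P(A ∩ B) = 2/30 = 1/15
P(B) = 10/30 = 1/3
P(A|B) = P(A ∩ B) / P(B) = (1/15) / (1/3) = 1/5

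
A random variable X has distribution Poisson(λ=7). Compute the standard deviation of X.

For X ~ Poisson(λ=7):
Var(X) = 7
SD(X) = √(Var(X)) = √(7) = \sqrt{7}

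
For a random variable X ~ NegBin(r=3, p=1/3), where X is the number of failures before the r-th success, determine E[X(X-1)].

E[X(X-1)] = E[X² - X] = E[X²] - E[X]
E[X] = 6
E[X²] = Var(X) + (E[X])² = 18 + (6)² = 54
E[X(X-1)] = 54 - 6 = 48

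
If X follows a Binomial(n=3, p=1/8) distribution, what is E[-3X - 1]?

For X ~ Binomial(n=3, p=1/8):
E[X] = \frac{3}{8}
E[-3X - 1] = -3 × E[X] - 1 = - \frac{17}{8}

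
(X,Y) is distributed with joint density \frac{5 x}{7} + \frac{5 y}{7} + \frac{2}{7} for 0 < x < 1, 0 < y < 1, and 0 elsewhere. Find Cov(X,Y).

E[XY] = ∫∫ xy × f(x,y) dx dy = \frac{13}{42}
E[X] = \frac{47}{84}
E[Y] = \frac{47}{84}
Cov(X,Y) = E[XY] - E[X]E[Y] = - \frac{25}{7056}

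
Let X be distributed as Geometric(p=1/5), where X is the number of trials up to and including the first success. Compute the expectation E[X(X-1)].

E[X(X-1)] = E[X² - X] = E[X²] - E[X]
E[X] = 5
E[X²] = Var(X) + (E[X])² = 20 + (5)² = 45
E[X(X-1)] = 45 - 5 = 40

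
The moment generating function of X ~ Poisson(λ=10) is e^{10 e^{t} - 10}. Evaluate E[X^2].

To find E[X^2], compute M^(2)(0):
M^(1)(t) = 10 e^{t} e^{10 e^{t} - 10}
M^(2)(t) = 100 e^{2 t} e^{10 e^{t} - 10} + 10 e^{t} e^{10 e^{t} - 10}
M^(2)(0) = 110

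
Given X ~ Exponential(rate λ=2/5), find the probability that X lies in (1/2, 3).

P(1/2 < X < 3) = ∫_{1/2}^{3} f(x) dx
where f(x) = \frac{2 e^{- \frac{2 x}{5}}}{5}
= - \frac{1 - e}{e^{\frac{6}{5}}}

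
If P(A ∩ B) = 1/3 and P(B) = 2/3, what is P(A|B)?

P(A|B) = P(A ∩ B) / P(B)
= (1/3) / (2/3)
= 1/2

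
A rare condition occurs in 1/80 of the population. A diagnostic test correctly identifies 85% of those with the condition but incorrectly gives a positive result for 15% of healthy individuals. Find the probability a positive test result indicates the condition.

Let D = the rare event, + = positive/flagged.
P(D) = 1/80
P(+|D) = 85/100 = 17/20
P(+|D') = 15/100 = 3/20
P(+) = P(+|D)P(D) + P(+|D')P(D')
     = \frac{17}{20} × \frac{1}{80} + \frac{3}{20} × \frac{79}{80}
     = \frac{127}{800}
P(D|+) = P(+|D)P(D)/P(+) = \frac{17}{254}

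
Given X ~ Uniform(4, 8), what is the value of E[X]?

For X ~ Uniform(4, 8), the expected value is:
E[X] = 6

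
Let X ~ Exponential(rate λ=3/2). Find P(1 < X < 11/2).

P(1 < X < 11/2) = ∫_{1}^{11/2} f(x) dx
where f(x) = \frac{3 e^{- \frac{3 x}{2}}}{2}
= - \frac{1}{e^{\frac{33}{4}}} + e^{- \frac{3}{2}}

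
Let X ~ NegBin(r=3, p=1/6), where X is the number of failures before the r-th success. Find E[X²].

Using the identity E[X²] = Var(X) + (E[X])²:
E[X] = 15
Var(X) = 90
E[X²] = 90 + (15)²
= 315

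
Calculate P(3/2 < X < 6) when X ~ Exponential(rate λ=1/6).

P(3/2 < X < 6) = ∫_{3/2}^{6} f(x) dx
where f(x) = \frac{e^{- \frac{x}{6}}}{6}
= - \frac{1}{e} + e^{- \frac{1}{4}}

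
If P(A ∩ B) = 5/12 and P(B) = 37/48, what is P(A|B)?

P(A|B) = P(A ∩ B) / P(B)
= (5/12) / (37/48)
= 20/37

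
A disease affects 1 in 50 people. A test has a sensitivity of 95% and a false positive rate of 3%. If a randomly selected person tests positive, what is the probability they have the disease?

Let D = the rare event, + = positive/flagged.
P(D) = 1/50
P(+|D) = 95/100 = 19/20
P(+|D') = 3/100
P(+) = P(+|D)P(D) + P(+|D')P(D')
     = \frac{19}{20} × \frac{1}{50} + \frac{3}{100} × \frac{49}{50}
     = \frac{121}{2500}
P(D|+) = P(+|D)P(D)/P(+) = \frac{95}{242}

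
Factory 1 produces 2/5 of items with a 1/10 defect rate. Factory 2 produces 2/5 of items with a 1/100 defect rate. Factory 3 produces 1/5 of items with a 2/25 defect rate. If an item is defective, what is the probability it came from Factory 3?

Using Bayes' theorem:
P(F1) = 2/5, P(D|F1) = 1/10
P(F2) = 2/5, P(D|F2) = 1/100
P(F3) = 1/5, P(D|F3) = 2/25
P(D) = P(D|F1)P(F1) + P(D|F2)P(F2) + P(D|F3)P(F3)
     = \frac{3}{50}
P(F3|D) = P(D|F3)P(F3) / P(D)
= \frac{4}{15}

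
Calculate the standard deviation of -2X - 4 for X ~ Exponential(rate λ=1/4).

For X ~ Exponential(rate λ=1/4):
Var(X) = 16
SD(X) = √(Var(X)) = √(16) = 4
SD(-2X - 4) = |-2| × SD(X) = 2 × 4 = 8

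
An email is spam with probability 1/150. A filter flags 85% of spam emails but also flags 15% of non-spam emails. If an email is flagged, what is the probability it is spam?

Let D = the rare event, + = positive/flagged.
P(D) = 1/150
P(+|D) = 85/100 = 17/20
P(+|D') = 15/100 = 3/20
P(+) = P(+|D)P(D) + P(+|D')P(D')
     = \frac{17}{20} × \frac{1}{150} + \frac{3}{20} × \frac{149}{150}
     = \frac{58}{375}
P(D|+) = P(+|D)P(D)/P(+) = \frac{17}{464}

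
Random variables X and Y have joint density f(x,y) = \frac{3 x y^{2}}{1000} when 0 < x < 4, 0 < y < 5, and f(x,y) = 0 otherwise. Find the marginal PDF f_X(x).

f_X(x) = ∫_0^5 f(x,y) dy
= ∫_0^5 \frac{3 x y^{2}}{1000} dy
= \frac{x}{8} for 0 < x < 4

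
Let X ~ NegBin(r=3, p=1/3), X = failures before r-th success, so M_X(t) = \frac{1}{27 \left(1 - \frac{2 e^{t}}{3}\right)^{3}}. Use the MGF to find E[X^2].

To find E[X^2], compute M^(2)(0):
M^(1)(t) = \frac{2 e^{t}}{27 \left(1 - \frac{2 e^{t}}{3}\right)^{4}}
M^(2)(t) = \frac{2 e^{t}}{27 \left(1 - \frac{2 e^{t}}{3}\right)^{4}} + \frac{16 e^{2 t}}{81 \left(1 - \frac{2 e^{t}}{3}\right)^{5}}
M^(2)(0) = 54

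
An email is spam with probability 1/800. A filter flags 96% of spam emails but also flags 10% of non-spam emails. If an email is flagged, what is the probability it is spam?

Let D = the rare event, + = positive/flagged.
P(D) = 1/800
P(+|D) = 96/100 = 24/25
P(+|D') = 10/100 = 1/10
P(+) = P(+|D)P(D) + P(+|D')P(D')
     = \frac{24}{25} × \frac{1}{800} + \frac{1}{10} × \frac{799}{800}
     = \frac{4043}{40000}
P(D|+) = P(+|D)P(D)/P(+) = \frac{48}{4043}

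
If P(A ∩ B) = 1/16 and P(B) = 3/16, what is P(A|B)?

P(A|B) = P(A ∩ B) / P(B)
= (1/16) / (3/16)
= 1/3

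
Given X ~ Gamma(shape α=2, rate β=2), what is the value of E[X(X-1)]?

E[X(X-1)] = E[X² - X] = E[X²] - E[X]
E[X] = 1
E[X²] = Var(X) + (E[X])² = \frac{1}{2} + (1)² = \frac{3}{2}
E[X(X-1)] = \frac{3}{2} - 1 = \frac{1}{2}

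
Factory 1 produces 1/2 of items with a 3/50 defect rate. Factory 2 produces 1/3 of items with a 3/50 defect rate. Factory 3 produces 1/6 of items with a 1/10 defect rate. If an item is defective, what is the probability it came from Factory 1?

Using Bayes' theorem:
P(F1) = 1/2, P(D|F1) = 3/50
P(F2) = 1/3, P(D|F2) = 3/50
P(F3) = 1/6, P(D|F3) = 1/10
P(D) = P(D|F1)P(F1) + P(D|F2)P(F2) + P(D|F3)P(F3)
     = \frac{1}{15}
P(F1|D) = P(D|F1)P(F1) / P(D)
= \frac{9}{20}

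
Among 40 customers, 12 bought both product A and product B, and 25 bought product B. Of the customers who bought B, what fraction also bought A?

P(A ∩ B) = 12/40 = 3/10
P(B) = 25/40 = 5/8
P(A|B) = P(A ∩ B) / P(B) = (3/10) / (5/8) = 12/25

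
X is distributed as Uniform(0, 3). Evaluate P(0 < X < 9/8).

P(0 < X < 9/8) = ∫_{0}^{9/8} f(x) dx
where f(x) = \frac{1}{3}
= \frac{3}{8}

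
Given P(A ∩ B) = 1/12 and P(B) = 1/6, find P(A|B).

P(A|B) = P(A ∩ B) / P(B)
= (1/12) / (1/6)
= 1/2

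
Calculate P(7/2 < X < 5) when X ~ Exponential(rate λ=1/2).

P(7/2 < X < 5) = ∫_{7/2}^{5} f(x) dx
where f(x) = \frac{e^{- \frac{x}{2}}}{2}
= - \frac{1}{e^{\frac{5}{2}}} + e^{- \frac{7}{4}}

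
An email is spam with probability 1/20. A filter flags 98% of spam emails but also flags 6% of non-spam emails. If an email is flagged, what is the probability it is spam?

Let D = the rare event, + = positive/flagged.
P(D) = 1/20
P(+|D) = 98/100 = 49/50
P(+|D') = 6/100 = 3/50
P(+) = P(+|D)P(D) + P(+|D')P(D')
     = \frac{49}{50} × \frac{1}{20} + \frac{3}{50} × \frac{19}{20}
     = \frac{53}{500}
P(D|+) = P(+|D)P(D)/P(+) = \frac{49}{106}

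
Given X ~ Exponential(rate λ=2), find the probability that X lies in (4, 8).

P(4 < X < 8) = ∫_{4}^{8} f(x) dx
where f(x) = 2 e^{- 2 x}
= - \frac{1 - e^{8}}{e^{16}}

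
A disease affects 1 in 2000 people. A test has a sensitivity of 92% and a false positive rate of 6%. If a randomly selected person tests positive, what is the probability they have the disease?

Let D = the rare event, + = positive/flagged.
P(D) = 1/2000
P(+|D) = 92/100 = 23/25
P(+|D') = 6/100 = 3/50
P(+) = P(+|D)P(D) + P(+|D')P(D')
     = \frac{23}{25} × \frac{1}{2000} + \frac{3}{50} × \frac{1999}{2000}
     = \frac{6043}{100000}
P(D|+) = P(+|D)P(D)/P(+) = \frac{46}{6043}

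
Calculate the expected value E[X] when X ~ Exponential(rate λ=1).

For X ~ Exponential(rate λ=1), the expected value is:
E[X] = 1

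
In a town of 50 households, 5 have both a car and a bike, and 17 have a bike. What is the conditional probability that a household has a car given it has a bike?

P(A ∩ B) = 5/50 = 1/10
P(B) = 17/50
P(A|B) = P(A ∩ B) / P(B) = (1/10) / (17/50) = 5/17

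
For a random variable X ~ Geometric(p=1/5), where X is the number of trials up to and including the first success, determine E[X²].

Using the identity E[X²] = Var(X) + (E[X])²:
E[X] = 5
Var(X) = 20
E[X²] = 20 + (5)²
= 45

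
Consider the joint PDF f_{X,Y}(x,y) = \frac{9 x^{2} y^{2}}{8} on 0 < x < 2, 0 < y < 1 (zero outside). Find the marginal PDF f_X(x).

f_X(x) = ∫_0^1 f(x,y) dy
= ∫_0^1 \frac{9 x^{2} y^{2}}{8} dy
= \frac{3 x^{2}}{8} for 0 < x < 2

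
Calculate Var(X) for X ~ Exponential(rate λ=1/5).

For X ~ Exponential(rate λ=1/5):
Var(X) = 25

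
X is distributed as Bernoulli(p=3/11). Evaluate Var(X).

For X ~ Bernoulli(p=3/11):
Var(X) = \frac{24}{121}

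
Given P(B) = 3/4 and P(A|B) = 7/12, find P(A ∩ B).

By definition, P(A|B) = P(A ∩ B) / P(B)
So P(A ∩ B) = P(A|B) × P(B)
= 7/12 × 3/4
= 7/16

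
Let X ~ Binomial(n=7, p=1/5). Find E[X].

For X ~ Binomial(n=7, p=1/5), the expected value is:
E[X] = \frac{7}{5}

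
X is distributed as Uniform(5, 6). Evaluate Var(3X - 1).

For X ~ Uniform(5, 6):
Var(X) = \frac{1}{12}
Var(3X - 1) = (3)² × Var(X) = 9 × \frac{1}{12} = \frac{3}{4}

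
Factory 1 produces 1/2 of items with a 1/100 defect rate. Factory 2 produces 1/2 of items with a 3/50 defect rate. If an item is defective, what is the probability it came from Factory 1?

Using Bayes' theorem:
P(F1) = 1/2, P(D|F1) = 1/100
P(F2) = 1/2, P(D|F2) = 3/50
P(D) = P(D|F1)P(F1) + P(D|F2)P(F2)
     = \frac{7}{200}
P(F1|D) = P(D|F1)P(F1) / P(D)
= \frac{1}{7}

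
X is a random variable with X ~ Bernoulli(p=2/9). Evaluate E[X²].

Using the identity E[X²] = Var(X) + (E[X])²:
E[X] = \frac{2}{9}
Var(X) = \frac{14}{81}
E[X²] = \frac{14}{81} + (\frac{2}{9})²
= \frac{2}{9}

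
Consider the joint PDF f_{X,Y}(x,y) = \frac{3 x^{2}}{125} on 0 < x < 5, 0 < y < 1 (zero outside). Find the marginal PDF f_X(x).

f_X(x) = ∫_0^1 f(x,y) dy
= ∫_0^1 \frac{3 x^{2}}{125} dy
= \frac{3 x^{2}}{125} for 0 < x < 5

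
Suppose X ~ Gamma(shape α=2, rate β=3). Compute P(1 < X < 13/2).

P(1 < X < 13/2) = ∫_{1}^{13/2} f(x) dx
where f(x) = 9 x e^{- 3 x}
= - \frac{41}{2 e^{\frac{39}{2}}} + \frac{4}{e^{3}}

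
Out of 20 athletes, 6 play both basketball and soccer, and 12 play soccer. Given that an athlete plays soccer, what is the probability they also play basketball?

P(A ∩ B) = 6/20 = 3/10
P(B) = 12/20 = 3/5
P(A|B) = P(A ∩ B) / P(B) = (3/10) / (3/5) = 1/2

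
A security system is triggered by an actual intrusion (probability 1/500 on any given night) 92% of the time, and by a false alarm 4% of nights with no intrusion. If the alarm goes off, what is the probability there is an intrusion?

Let D = the rare event, + = positive/flagged.
P(D) = 1/500
P(+|D) = 92/100 = 23/25
P(+|D') = 4/100 = 1/25
P(+) = P(+|D)P(D) + P(+|D')P(D')
     = \frac{23}{25} × \frac{1}{500} + \frac{1}{25} × \frac{499}{500}
     = \frac{261}{6250}
P(D|+) = P(+|D)P(D)/P(+) = \frac{23}{522}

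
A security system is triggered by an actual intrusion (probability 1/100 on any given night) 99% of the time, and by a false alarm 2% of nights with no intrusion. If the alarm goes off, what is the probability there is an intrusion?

Let D = the rare event, + = positive/flagged.
P(D) = 1/100
P(+|D) = 99/100
P(+|D') = 2/100 = 1/50
P(+) = P(+|D)P(D) + P(+|D')P(D')
     = \frac{99}{100} × \frac{1}{100} + \frac{1}{50} × \frac{99}{100}
     = \frac{297}{10000}
P(D|+) = P(+|D)P(D)/P(+) = \frac{1}{3}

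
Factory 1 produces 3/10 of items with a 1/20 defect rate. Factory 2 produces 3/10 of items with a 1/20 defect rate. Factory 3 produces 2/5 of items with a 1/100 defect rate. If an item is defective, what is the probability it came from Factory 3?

Using Bayes' theorem:
P(F1) = 3/10, P(D|F1) = 1/20
P(F2) = 3/10, P(D|F2) = 1/20
P(F3) = 2/5, P(D|F3) = 1/100
P(D) = P(D|F1)P(F1) + P(D|F2)P(F2) + P(D|F3)P(F3)
     = \frac{17}{500}
P(F3|D) = P(D|F3)P(F3) / P(D)
= \frac{2}{17}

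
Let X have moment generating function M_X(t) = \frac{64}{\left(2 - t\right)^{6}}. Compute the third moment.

To find E[X^3], compute M^(3)(0):
M^(1)(t) = \frac{384}{\left(2 - t\right)^{7}}
M^(2)(t) = \frac{2688}{\left(2 - t\right)^{8}}
M^(3)(t) = \frac{21504}{\left(2 - t\right)^{9}}
M^(3)(0) = 42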